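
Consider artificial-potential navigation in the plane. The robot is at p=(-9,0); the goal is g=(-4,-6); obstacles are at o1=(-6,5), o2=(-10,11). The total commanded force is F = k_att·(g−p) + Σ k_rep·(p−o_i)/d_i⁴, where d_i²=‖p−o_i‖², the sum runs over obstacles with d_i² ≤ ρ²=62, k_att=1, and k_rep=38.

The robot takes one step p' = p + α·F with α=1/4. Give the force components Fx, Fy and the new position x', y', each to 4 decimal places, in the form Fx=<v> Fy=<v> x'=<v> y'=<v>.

Fx=4.9014 Fy=-6.1644 x'=-7.7747 y'=-1.5411

F_att = 1·(g−p) = 1·(5,-6) = (5.0000,-6.0000)
o1: d²=34 ≤ ρ²=62; F_rep = 38·(-3,-5)/34² = (-0.0986,-0.1644)
o2: d²=122 > ρ²=62 → inactive
F = F_att + ΣF_rep = (4.9014,-6.1644)
p' = p + 1/4·F = (-7.7747,-1.5411)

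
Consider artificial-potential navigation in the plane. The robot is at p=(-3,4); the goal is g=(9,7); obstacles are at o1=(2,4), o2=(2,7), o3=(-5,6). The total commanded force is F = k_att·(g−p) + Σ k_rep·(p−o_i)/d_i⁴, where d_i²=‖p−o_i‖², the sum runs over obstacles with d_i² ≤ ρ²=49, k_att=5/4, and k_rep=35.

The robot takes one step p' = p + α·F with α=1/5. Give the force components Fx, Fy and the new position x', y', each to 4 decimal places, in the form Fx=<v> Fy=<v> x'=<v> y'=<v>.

F_att = 5/4·(g−p) = 5/4·(12,3) = (15.0000,3.7500)
o1: d²=25 ≤ ρ²=49; F_rep = 35·(-5,0)/25² = (-0.2800,0.0000)
o2: d²=34 ≤ ρ²=49; F_rep = 35·(-5,-3)/34² = (-0.1514,-0.0908)
o3: d²=8 ≤ ρ²=49; F_rep = 35·(2,-2)/8² = (1.0938,-1.0938)
F = F_att + ΣF_rep = (15.6624,2.5654)
p' = p + 1/5·F = (0.1325,4.5131)

Fx=15.6624 Fy=2.5654 x'=0.1325 y'=4.5131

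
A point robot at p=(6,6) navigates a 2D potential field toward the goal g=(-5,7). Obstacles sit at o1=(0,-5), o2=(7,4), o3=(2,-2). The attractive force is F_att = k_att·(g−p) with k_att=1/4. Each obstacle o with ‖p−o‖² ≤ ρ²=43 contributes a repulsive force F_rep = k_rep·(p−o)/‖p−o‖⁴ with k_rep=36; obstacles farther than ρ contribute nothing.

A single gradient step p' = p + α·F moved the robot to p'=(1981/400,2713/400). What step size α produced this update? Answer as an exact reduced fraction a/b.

F_att = 1/4·(g−p) = 1/4·(-11,1) = (-2.7500,0.2500)
o1: d²=157 > ρ²=43 → inactive
o2: d²=5 ≤ ρ²=43; F_rep = 36·(-1,2)/5² = (-1.4400,2.8800)
o3: d²=80 > ρ²=43 → inactive
F = F_att + ΣF_rep = (-4.1900,3.1300)
Δp = p'−p = (-1.0475,0.7825); α = Δx/Fx = (-419/400) / (-419/100) = 1/4
check: Δy/Fy = (313/400) / (313/100) = 1/4 ✓

α = 1/4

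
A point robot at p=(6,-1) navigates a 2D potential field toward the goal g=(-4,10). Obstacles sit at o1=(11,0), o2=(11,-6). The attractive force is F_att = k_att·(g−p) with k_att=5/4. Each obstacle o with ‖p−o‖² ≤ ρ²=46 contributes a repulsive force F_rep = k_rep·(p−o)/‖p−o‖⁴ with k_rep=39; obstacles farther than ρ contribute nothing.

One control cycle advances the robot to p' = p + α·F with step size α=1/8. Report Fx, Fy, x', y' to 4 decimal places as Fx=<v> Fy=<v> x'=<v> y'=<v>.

F_att = 5/4·(g−p) = 5/4·(-10,11) = (-12.5000,13.7500)
o1: d²=26 ≤ ρ²=46; F_rep = 39·(-5,-1)/26² = (-0.2885,-0.0577)
o2: d²=50 > ρ²=46 → inactive
F = F_att + ΣF_rep = (-12.7885,13.6923)
p' = p + 1/8·F = (4.4014,0.7115)

Fx=-12.7885 Fy=13.6923 x'=4.4014 y'=0.7115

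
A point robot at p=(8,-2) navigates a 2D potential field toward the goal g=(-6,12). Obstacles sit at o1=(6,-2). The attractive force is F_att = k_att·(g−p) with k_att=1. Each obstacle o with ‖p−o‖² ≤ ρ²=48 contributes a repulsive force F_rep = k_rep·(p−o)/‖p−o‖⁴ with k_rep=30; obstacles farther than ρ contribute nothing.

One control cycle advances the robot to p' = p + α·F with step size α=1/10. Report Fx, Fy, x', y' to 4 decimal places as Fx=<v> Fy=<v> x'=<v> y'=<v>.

Fx=-10.2500 Fy=14.0000 x'=6.9750 y'=-0.6000

F_att = 1·(g−p) = 1·(-14,14) = (-14.0000,14.0000)
o1: d²=4 ≤ ρ²=48; F_rep = 30·(2,0)/4² = (3.7500,0.0000)
F = F_att + ΣF_rep = (-10.2500,14.0000)
p' = p + 1/10·F = (6.9750,-0.6000)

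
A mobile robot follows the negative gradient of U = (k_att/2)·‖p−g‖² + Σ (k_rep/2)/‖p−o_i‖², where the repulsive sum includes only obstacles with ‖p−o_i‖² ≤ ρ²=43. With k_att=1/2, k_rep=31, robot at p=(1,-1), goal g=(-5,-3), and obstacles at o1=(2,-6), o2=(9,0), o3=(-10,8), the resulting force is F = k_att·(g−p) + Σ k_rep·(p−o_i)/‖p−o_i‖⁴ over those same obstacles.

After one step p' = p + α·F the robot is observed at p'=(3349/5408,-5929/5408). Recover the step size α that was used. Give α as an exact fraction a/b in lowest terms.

α = 1/8

F_att = 1/2·(g−p) = 1/2·(-6,-2) = (-3.0000,-1.0000)
o1: d²=26 ≤ ρ²=43; F_rep = 31·(-1,5)/26² = (-0.0459,0.2293)
o2: d²=65 > ρ²=43 → inactive
o3: d²=202 > ρ²=43 → inactive
F = F_att + ΣF_rep = (-3.0459,-0.7707)
Δp = p'−p = (-0.3807,-0.0963); α = Δx/Fx = (-2059/5408) / (-2059/676) = 1/8
check: Δy/Fy = (-521/5408) / (-521/676) = 1/8 ✓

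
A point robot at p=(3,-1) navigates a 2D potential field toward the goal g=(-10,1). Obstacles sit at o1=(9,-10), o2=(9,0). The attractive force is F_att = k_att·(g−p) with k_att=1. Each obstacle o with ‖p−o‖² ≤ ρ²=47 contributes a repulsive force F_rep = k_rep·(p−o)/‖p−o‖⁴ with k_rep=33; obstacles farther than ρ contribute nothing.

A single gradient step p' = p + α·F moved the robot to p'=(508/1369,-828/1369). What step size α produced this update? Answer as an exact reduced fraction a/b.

F_att = 1·(g−p) = 1·(-13,2) = (-13.0000,2.0000)
o1: d²=117 > ρ²=47 → inactive
o2: d²=37 ≤ ρ²=47; F_rep = 33·(-6,-1)/37² = (-0.1446,-0.0241)
F = F_att + ΣF_rep = (-13.1446,1.9759)
Δp = p'−p = (-2.6289,0.3952); α = Δx/Fx = (-3599/1369) / (-17995/1369) = 1/5
check: Δy/Fy = (541/1369) / (2705/1369) = 1/5 ✓

α = 1/5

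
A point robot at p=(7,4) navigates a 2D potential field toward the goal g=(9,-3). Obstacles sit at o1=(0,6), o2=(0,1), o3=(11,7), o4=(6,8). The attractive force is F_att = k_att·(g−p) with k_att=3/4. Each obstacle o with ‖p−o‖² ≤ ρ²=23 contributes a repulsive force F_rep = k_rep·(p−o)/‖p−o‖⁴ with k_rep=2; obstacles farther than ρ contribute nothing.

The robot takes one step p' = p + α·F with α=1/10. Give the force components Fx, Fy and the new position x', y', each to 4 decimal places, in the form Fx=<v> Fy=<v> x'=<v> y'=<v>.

Fx=1.5069 Fy=-5.2777 x'=7.1507 y'=3.4722

F_att = 3/4·(g−p) = 3/4·(2,-7) = (1.5000,-5.2500)
o1: d²=53 > ρ²=23 → inactive
o2: d²=58 > ρ²=23 → inactive
o3: d²=25 > ρ²=23 → inactive
o4: d²=17 ≤ ρ²=23; F_rep = 2·(1,-4)/17² = (0.0069,-0.0277)
F = F_att + ΣF_rep = (1.5069,-5.2777)
p' = p + 1/10·F = (7.1507,3.4722)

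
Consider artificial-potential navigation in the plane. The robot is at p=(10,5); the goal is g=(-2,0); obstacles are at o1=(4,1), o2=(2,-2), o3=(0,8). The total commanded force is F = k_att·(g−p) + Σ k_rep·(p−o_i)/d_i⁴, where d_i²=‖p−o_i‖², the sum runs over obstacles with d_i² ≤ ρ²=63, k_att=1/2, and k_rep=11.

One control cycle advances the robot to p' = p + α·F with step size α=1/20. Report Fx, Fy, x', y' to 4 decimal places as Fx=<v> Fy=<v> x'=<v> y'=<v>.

Fx=-5.9756 Fy=-2.4837 x'=9.7012 y'=4.8758

F_att = 1/2·(g−p) = 1/2·(-12,-5) = (-6.0000,-2.5000)
o1: d²=52 ≤ ρ²=63; F_rep = 11·(6,4)/52² = (0.0244,0.0163)
o2: d²=113 > ρ²=63 → inactive
o3: d²=109 > ρ²=63 → inactive
F = F_att + ΣF_rep = (-5.9756,-2.4837)
p' = p + 1/20·F = (9.7012,4.8758)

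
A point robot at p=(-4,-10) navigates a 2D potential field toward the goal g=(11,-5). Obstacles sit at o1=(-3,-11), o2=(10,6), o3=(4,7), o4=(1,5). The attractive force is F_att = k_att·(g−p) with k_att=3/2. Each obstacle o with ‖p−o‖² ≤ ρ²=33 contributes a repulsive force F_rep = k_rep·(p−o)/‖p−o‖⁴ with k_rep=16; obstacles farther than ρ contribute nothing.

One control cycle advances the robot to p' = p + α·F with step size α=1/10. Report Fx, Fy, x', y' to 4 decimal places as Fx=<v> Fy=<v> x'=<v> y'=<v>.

F_att = 3/2·(g−p) = 3/2·(15,5) = (22.5000,7.5000)
o1: d²=2 ≤ ρ²=33; F_rep = 16·(-1,1)/2² = (-4.0000,4.0000)
o2: d²=452 > ρ²=33 → inactive
o3: d²=353 > ρ²=33 → inactive
o4: d²=250 > ρ²=33 → inactive
F = F_att + ΣF_rep = (18.5000,11.5000)
p' = p + 1/10·F = (-2.1500,-8.8500)

Fx=18.5000 Fy=11.5000 x'=-2.1500 y'=-8.8500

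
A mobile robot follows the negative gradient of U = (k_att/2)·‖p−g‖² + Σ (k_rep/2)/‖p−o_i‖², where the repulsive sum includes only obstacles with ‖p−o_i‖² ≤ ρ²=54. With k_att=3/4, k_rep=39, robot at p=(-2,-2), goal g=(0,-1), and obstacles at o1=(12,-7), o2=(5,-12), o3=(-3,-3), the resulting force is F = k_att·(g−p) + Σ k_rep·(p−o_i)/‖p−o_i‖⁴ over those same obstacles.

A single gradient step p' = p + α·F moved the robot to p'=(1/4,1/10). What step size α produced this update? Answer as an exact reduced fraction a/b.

α = 1/5

F_att = 3/4·(g−p) = 3/4·(2,1) = (1.5000,0.7500)
o1: d²=221 > ρ²=54 → inactive
o2: d²=149 > ρ²=54 → inactive
o3: d²=2 ≤ ρ²=54; F_rep = 39·(1,1)/2² = (9.7500,9.7500)
F = F_att + ΣF_rep = (11.2500,10.5000)
Δp = p'−p = (2.2500,2.1000); α = Δx/Fx = (9/4) / (45/4) = 1/5
check: Δy/Fy = (21/10) / (21/2) = 1/5 ✓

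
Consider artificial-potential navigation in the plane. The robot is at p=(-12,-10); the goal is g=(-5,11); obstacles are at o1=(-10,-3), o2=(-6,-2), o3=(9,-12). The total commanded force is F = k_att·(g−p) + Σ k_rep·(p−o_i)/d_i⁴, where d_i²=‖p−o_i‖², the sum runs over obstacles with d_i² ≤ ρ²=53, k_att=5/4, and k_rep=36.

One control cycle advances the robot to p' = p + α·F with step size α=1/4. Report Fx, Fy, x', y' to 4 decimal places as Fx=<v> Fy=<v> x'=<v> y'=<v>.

Fx=8.7244 Fy=26.1603 x'=-9.8189 y'=-3.4599

F_att = 5/4·(g−p) = 5/4·(7,21) = (8.7500,26.2500)
o1: d²=53 ≤ ρ²=53; F_rep = 36·(-2,-7)/53² = (-0.0256,-0.0897)
o2: d²=100 > ρ²=53 → inactive
o3: d²=445 > ρ²=53 → inactive
F = F_att + ΣF_rep = (8.7244,26.1603)
p' = p + 1/4·F = (-9.8189,-3.4599)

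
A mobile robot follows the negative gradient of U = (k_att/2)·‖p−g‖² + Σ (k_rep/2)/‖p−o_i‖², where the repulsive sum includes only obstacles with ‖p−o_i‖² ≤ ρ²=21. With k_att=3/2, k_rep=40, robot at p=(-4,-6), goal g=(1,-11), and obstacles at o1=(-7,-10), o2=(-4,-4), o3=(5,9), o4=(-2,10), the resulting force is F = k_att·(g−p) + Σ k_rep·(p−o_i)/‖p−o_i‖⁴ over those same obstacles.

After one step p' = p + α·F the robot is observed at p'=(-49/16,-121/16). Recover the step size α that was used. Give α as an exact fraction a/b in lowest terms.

α = 1/8

F_att = 3/2·(g−p) = 3/2·(5,-5) = (7.5000,-7.5000)
o1: d²=25 > ρ²=21 → inactive
o2: d²=4 ≤ ρ²=21; F_rep = 40·(0,-2)/4² = (0.0000,-5.0000)
o3: d²=306 > ρ²=21 → inactive
o4: d²=260 > ρ²=21 → inactive
F = F_att + ΣF_rep = (7.5000,-12.5000)
Δp = p'−p = (0.9375,-1.5625); α = Δx/Fx = (15/16) / (15/2) = 1/8
check: Δy/Fy = (-25/16) / (-25/2) = 1/8 ✓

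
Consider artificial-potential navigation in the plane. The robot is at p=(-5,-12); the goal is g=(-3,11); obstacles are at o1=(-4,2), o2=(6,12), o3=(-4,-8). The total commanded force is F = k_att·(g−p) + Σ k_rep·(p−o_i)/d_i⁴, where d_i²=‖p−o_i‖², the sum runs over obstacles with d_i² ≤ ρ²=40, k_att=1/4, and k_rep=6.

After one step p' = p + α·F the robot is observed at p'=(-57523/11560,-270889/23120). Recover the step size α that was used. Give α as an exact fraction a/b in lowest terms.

α = 1/20

F_att = 1/4·(g−p) = 1/4·(2,23) = (0.5000,5.7500)
o1: d²=197 > ρ²=40 → inactive
o2: d²=697 > ρ²=40 → inactive
o3: d²=17 ≤ ρ²=40; F_rep = 6·(-1,-4)/17² = (-0.0208,-0.0830)
F = F_att + ΣF_rep = (0.4792,5.6670)
Δp = p'−p = (0.0240,0.2833); α = Δx/Fx = (277/11560) / (277/578) = 1/20
check: Δy/Fy = (6551/23120) / (6551/1156) = 1/20 ✓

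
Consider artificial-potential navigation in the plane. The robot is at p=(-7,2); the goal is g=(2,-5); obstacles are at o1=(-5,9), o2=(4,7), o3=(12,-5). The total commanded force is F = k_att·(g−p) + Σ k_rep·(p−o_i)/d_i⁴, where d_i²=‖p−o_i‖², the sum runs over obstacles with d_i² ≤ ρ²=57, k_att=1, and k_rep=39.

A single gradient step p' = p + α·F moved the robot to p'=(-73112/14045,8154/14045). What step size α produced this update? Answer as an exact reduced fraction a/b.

F_att = 1·(g−p) = 1·(9,-7) = (9.0000,-7.0000)
o1: d²=53 ≤ ρ²=57; F_rep = 39·(-2,-7)/53² = (-0.0278,-0.0972)
o2: d²=146 > ρ²=57 → inactive
o3: d²=410 > ρ²=57 → inactive
F = F_att + ΣF_rep = (8.9722,-7.0972)
Δp = p'−p = (1.7944,-1.4194); α = Δx/Fx = (25203/14045) / (25203/2809) = 1/5
check: Δy/Fy = (-19936/14045) / (-19936/2809) = 1/5 ✓

α = 1/5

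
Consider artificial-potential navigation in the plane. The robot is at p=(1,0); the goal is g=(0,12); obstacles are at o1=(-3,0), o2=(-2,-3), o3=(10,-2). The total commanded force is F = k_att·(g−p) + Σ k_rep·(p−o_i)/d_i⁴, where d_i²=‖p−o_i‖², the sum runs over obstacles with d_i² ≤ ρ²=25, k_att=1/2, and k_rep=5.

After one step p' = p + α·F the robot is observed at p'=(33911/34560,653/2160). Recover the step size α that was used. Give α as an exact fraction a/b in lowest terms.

α = 1/20

F_att = 1/2·(g−p) = 1/2·(-1,12) = (-0.5000,6.0000)
o1: d²=16 ≤ ρ²=25; F_rep = 5·(4,0)/16² = (0.0781,0.0000)
o2: d²=18 ≤ ρ²=25; F_rep = 5·(3,3)/18² = (0.0463,0.0463)
o3: d²=85 > ρ²=25 → inactive
F = F_att + ΣF_rep = (-0.3756,6.0463)
Δp = p'−p = (-0.0188,0.3023); α = Δx/Fx = (-649/34560) / (-649/1728) = 1/20
check: Δy/Fy = (653/2160) / (653/108) = 1/20 ✓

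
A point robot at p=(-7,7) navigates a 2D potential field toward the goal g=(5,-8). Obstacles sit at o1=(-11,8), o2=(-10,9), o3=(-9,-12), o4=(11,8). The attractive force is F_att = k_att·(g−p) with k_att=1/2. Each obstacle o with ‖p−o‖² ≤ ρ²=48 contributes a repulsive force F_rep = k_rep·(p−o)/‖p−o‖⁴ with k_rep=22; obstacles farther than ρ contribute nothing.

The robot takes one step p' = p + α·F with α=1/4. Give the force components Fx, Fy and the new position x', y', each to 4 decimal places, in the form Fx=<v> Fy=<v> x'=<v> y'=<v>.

F_att = 1/2·(g−p) = 1/2·(12,-15) = (6.0000,-7.5000)
o1: d²=17 ≤ ρ²=48; F_rep = 22·(4,-1)/17² = (0.3045,-0.0761)
o2: d²=13 ≤ ρ²=48; F_rep = 22·(3,-2)/13² = (0.3905,-0.2604)
o3: d²=365 > ρ²=48 → inactive
o4: d²=325 > ρ²=48 → inactive
F = F_att + ΣF_rep = (6.6950,-7.8365)
p' = p + 1/4·F = (-5.3262,5.0409)

Fx=6.6950 Fy=-7.8365 x'=-5.3262 y'=5.0409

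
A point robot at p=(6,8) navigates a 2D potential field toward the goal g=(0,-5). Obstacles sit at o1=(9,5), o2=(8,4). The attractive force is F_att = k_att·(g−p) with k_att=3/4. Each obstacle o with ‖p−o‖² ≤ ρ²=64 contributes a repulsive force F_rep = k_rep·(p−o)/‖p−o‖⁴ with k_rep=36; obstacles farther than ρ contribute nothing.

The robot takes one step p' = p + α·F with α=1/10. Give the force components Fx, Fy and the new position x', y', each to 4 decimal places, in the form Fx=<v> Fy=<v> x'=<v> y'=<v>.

F_att = 3/4·(g−p) = 3/4·(-6,-13) = (-4.5000,-9.7500)
o1: d²=18 ≤ ρ²=64; F_rep = 36·(-3,3)/18² = (-0.3333,0.3333)
o2: d²=20 ≤ ρ²=64; F_rep = 36·(-2,4)/20² = (-0.1800,0.3600)
F = F_att + ΣF_rep = (-5.0133,-9.0567)
p' = p + 1/10·F = (5.4987,7.0943)

Fx=-5.0133 Fy=-9.0567 x'=5.4987 y'=7.0943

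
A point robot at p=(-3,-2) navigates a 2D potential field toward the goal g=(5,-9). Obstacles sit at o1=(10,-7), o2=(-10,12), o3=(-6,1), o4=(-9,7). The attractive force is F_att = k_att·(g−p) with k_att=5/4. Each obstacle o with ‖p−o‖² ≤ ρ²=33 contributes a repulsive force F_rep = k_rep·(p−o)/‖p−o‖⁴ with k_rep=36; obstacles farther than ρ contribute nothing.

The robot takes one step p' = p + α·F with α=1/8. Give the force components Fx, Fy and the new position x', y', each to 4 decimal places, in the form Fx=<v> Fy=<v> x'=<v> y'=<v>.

F_att = 5/4·(g−p) = 5/4·(8,-7) = (10.0000,-8.7500)
o1: d²=194 > ρ²=33 → inactive
o2: d²=245 > ρ²=33 → inactive
o3: d²=18 ≤ ρ²=33; F_rep = 36·(3,-3)/18² = (0.3333,-0.3333)
o4: d²=117 > ρ²=33 → inactive
F = F_att + ΣF_rep = (10.3333,-9.0833)
p' = p + 1/8·F = (-1.7083,-3.1354)

Fx=10.3333 Fy=-9.0833 x'=-1.7083 y'=-3.1354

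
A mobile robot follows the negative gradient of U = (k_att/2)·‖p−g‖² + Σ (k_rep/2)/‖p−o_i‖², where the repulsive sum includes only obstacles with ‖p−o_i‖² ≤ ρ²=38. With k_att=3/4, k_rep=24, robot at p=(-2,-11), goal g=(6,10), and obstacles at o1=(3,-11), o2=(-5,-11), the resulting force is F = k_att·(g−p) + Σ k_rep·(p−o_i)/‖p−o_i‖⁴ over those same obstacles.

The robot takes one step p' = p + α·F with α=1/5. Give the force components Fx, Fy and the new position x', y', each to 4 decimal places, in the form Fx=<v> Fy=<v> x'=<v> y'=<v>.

Fx=6.6969 Fy=15.7500 x'=-0.6606 y'=-7.8500

F_att = 3/4·(g−p) = 3/4·(8,21) = (6.0000,15.7500)
o1: d²=25 ≤ ρ²=38; F_rep = 24·(-5,0)/25² = (-0.1920,0.0000)
o2: d²=9 ≤ ρ²=38; F_rep = 24·(3,0)/9² = (0.8889,0.0000)
F = F_att + ΣF_rep = (6.6969,15.7500)
p' = p + 1/5·F = (-0.6606,-7.8500)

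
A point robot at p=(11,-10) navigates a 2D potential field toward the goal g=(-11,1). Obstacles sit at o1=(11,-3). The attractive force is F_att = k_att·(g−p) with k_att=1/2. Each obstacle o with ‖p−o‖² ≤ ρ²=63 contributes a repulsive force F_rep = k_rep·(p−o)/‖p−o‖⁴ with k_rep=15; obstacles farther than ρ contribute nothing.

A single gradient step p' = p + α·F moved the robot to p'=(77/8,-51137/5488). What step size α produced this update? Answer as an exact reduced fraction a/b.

α = 1/8

F_att = 1/2·(g−p) = 1/2·(-22,11) = (-11.0000,5.5000)
o1: d²=49 ≤ ρ²=63; F_rep = 15·(0,-7)/49² = (0.0000,-0.0437)
F = F_att + ΣF_rep = (-11.0000,5.4563)
Δp = p'−p = (-1.3750,0.6820); α = Δx/Fx = (-11/8) / (-11) = 1/8
check: Δy/Fy = (3743/5488) / (3743/686) = 1/8 ✓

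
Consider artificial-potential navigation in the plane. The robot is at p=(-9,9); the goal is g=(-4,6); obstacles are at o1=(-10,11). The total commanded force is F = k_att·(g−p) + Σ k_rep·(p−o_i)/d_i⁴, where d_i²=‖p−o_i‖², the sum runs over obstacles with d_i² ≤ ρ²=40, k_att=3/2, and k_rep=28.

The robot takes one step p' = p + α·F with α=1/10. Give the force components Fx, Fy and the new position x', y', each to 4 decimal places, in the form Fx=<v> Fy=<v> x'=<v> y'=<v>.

F_att = 3/2·(g−p) = 3/2·(5,-3) = (7.5000,-4.5000)
o1: d²=5 ≤ ρ²=40; F_rep = 28·(1,-2)/5² = (1.1200,-2.2400)
F = F_att + ΣF_rep = (8.6200,-6.7400)
p' = p + 1/10·F = (-8.1380,8.3260)

Fx=8.6200 Fy=-6.7400 x'=-8.1380 y'=8.3260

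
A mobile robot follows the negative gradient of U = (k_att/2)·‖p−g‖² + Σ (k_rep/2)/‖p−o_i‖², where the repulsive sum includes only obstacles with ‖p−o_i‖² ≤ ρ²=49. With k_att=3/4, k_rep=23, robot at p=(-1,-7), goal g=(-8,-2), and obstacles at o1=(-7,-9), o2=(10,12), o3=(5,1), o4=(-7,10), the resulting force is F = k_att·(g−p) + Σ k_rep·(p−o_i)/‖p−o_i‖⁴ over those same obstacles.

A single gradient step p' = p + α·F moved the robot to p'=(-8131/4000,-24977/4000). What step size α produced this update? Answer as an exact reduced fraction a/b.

F_att = 3/4·(g−p) = 3/4·(-7,5) = (-5.2500,3.7500)
o1: d²=40 ≤ ρ²=49; F_rep = 23·(6,2)/40² = (0.0862,0.0288)
o2: d²=482 > ρ²=49 → inactive
o3: d²=100 > ρ²=49 → inactive
o4: d²=325 > ρ²=49 → inactive
F = F_att + ΣF_rep = (-5.1638,3.7788)
Δp = p'−p = (-1.0328,0.7558); α = Δx/Fx = (-4131/4000) / (-4131/800) = 1/5
check: Δy/Fy = (3023/4000) / (3023/800) = 1/5 ✓

α = 1/5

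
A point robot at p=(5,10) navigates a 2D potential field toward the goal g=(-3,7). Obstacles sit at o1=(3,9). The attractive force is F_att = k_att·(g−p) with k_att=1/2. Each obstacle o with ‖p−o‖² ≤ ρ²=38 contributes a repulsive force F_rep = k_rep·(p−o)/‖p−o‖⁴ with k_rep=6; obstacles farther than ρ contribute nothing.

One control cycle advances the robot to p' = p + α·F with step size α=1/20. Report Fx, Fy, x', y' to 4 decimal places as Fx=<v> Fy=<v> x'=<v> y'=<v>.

Fx=-3.5200 Fy=-1.2600 x'=4.8240 y'=9.9370

F_att = 1/2·(g−p) = 1/2·(-8,-3) = (-4.0000,-1.5000)
o1: d²=5 ≤ ρ²=38; F_rep = 6·(2,1)/5² = (0.4800,0.2400)
F = F_att + ΣF_rep = (-3.5200,-1.2600)
p' = p + 1/20·F = (4.8240,9.9370)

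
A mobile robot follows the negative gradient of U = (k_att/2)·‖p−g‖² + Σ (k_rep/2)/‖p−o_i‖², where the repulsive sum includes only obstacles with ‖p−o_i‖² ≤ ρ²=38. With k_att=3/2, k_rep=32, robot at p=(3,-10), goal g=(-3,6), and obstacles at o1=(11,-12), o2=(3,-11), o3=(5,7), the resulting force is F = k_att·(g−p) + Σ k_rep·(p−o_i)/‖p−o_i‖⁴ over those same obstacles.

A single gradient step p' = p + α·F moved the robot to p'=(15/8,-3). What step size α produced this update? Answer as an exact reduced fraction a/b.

F_att = 3/2·(g−p) = 3/2·(-6,16) = (-9.0000,24.0000)
o1: d²=68 > ρ²=38 → inactive
o2: d²=1 ≤ ρ²=38; F_rep = 32·(0,1)/1² = (0.0000,32.0000)
o3: d²=293 > ρ²=38 → inactive
F = F_att + ΣF_rep = (-9.0000,56.0000)
Δp = p'−p = (-1.1250,7.0000); α = Δx/Fx = (-9/8) / (-9) = 1/8
check: Δy/Fy = (7) / (56) = 1/8 ✓

α = 1/8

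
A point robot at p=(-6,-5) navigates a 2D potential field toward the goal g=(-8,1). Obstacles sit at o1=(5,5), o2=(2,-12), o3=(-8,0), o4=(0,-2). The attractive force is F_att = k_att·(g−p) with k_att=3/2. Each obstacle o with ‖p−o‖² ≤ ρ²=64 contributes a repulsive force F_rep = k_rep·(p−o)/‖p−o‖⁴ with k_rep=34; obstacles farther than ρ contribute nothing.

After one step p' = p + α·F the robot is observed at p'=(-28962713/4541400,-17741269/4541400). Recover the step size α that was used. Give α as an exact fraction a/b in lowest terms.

α = 1/8

F_att = 3/2·(g−p) = 3/2·(-2,6) = (-3.0000,9.0000)
o1: d²=221 > ρ²=64 → inactive
o2: d²=113 > ρ²=64 → inactive
o3: d²=29 ≤ ρ²=64; F_rep = 34·(2,-5)/29² = (0.0809,-0.2021)
o4: d²=45 ≤ ρ²=64; F_rep = 34·(-6,-3)/45² = (-0.1007,-0.0504)
F = F_att + ΣF_rep = (-3.0199,8.7475)
Δp = p'−p = (-0.3775,1.0934); α = Δx/Fx = (-1714313/4541400) / (-1714313/567675) = 1/8
check: Δy/Fy = (4965731/4541400) / (4965731/567675) = 1/8 ✓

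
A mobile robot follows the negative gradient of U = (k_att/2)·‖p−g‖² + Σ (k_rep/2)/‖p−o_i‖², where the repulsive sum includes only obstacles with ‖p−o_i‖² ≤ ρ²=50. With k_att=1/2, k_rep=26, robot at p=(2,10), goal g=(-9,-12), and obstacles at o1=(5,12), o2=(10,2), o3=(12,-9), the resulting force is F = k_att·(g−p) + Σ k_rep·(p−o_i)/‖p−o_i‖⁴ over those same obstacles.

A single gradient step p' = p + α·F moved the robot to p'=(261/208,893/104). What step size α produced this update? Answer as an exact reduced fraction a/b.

F_att = 1/2·(g−p) = 1/2·(-11,-22) = (-5.5000,-11.0000)
o1: d²=13 ≤ ρ²=50; F_rep = 26·(-3,-2)/13² = (-0.4615,-0.3077)
o2: d²=128 > ρ²=50 → inactive
o3: d²=461 > ρ²=50 → inactive
F = F_att + ΣF_rep = (-5.9615,-11.3077)
Δp = p'−p = (-0.7452,-1.4135); α = Δx/Fx = (-155/208) / (-155/26) = 1/8
check: Δy/Fy = (-147/104) / (-147/13) = 1/8 ✓

α = 1/8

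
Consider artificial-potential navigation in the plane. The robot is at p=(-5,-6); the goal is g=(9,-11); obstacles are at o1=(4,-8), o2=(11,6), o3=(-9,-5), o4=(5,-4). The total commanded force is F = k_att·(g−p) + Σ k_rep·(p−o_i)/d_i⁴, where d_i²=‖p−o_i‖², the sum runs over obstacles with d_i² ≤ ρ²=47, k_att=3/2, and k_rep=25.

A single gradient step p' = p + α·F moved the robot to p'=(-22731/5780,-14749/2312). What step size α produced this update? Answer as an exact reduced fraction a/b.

α = 1/20

F_att = 3/2·(g−p) = 3/2·(14,-5) = (21.0000,-7.5000)
o1: d²=85 > ρ²=47 → inactive
o2: d²=400 > ρ²=47 → inactive
o3: d²=17 ≤ ρ²=47; F_rep = 25·(4,-1)/17² = (0.3460,-0.0865)
o4: d²=104 > ρ²=47 → inactive
F = F_att + ΣF_rep = (21.3460,-7.5865)
Δp = p'−p = (1.0673,-0.3793); α = Δx/Fx = (6169/5780) / (6169/289) = 1/20
check: Δy/Fy = (-877/2312) / (-4385/578) = 1/20 ✓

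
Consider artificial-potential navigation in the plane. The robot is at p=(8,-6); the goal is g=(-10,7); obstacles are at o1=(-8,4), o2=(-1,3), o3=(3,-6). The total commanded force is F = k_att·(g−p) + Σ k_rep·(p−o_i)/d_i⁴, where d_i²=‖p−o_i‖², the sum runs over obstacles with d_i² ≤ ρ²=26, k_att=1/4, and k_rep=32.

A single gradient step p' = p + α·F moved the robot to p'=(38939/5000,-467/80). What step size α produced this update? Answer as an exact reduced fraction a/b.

F_att = 1/4·(g−p) = 1/4·(-18,13) = (-4.5000,3.2500)
o1: d²=356 > ρ²=26 → inactive
o2: d²=162 > ρ²=26 → inactive
o3: d²=25 ≤ ρ²=26; F_rep = 32·(5,0)/25² = (0.2560,0.0000)
F = F_att + ΣF_rep = (-4.2440,3.2500)
Δp = p'−p = (-0.2122,0.1625); α = Δx/Fx = (-1061/5000) / (-1061/250) = 1/20
check: Δy/Fy = (13/80) / (13/4) = 1/20 ✓

α = 1/20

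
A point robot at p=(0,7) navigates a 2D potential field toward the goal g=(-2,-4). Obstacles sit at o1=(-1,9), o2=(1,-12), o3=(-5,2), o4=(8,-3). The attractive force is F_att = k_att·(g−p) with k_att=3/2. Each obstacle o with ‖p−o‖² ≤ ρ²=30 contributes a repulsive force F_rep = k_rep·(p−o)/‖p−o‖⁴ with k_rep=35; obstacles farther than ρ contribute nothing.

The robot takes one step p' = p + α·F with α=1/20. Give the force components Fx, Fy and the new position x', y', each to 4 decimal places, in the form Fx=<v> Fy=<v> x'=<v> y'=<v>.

F_att = 3/2·(g−p) = 3/2·(-2,-11) = (-3.0000,-16.5000)
o1: d²=5 ≤ ρ²=30; F_rep = 35·(1,-2)/5² = (1.4000,-2.8000)
o2: d²=362 > ρ²=30 → inactive
o3: d²=50 > ρ²=30 → inactive
o4: d²=164 > ρ²=30 → inactive
F = F_att + ΣF_rep = (-1.6000,-19.3000)
p' = p + 1/20·F = (-0.0800,6.0350)

Fx=-1.6000 Fy=-19.3000 x'=-0.0800 y'=6.0350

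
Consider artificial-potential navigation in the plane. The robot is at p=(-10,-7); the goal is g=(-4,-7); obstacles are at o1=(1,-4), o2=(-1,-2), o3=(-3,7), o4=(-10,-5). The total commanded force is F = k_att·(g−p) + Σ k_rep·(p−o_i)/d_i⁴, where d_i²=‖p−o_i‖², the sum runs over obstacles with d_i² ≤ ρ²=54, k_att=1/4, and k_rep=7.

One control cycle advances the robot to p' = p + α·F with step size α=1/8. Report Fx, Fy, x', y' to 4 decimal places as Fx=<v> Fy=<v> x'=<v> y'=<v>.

F_att = 1/4·(g−p) = 1/4·(6,0) = (1.5000,0.0000)
o1: d²=130 > ρ²=54 → inactive
o2: d²=106 > ρ²=54 → inactive
o3: d²=245 > ρ²=54 → inactive
o4: d²=4 ≤ ρ²=54; F_rep = 7·(0,-2)/4² = (0.0000,-0.8750)
F = F_att + ΣF_rep = (1.5000,-0.8750)
p' = p + 1/8·F = (-9.8125,-7.1094)

Fx=1.5000 Fy=-0.8750 x'=-9.8125 y'=-7.1094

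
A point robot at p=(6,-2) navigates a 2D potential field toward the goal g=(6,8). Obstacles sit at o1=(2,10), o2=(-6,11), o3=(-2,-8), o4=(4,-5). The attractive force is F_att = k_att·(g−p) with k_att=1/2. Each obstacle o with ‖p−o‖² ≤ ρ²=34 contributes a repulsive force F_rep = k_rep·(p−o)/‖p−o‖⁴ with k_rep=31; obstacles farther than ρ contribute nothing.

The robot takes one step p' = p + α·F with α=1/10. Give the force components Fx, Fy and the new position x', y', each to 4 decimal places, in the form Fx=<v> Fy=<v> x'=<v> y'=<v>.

F_att = 1/2·(g−p) = 1/2·(0,10) = (0.0000,5.0000)
o1: d²=160 > ρ²=34 → inactive
o2: d²=313 > ρ²=34 → inactive
o3: d²=100 > ρ²=34 → inactive
o4: d²=13 ≤ ρ²=34; F_rep = 31·(2,3)/13² = (0.3669,0.5503)
F = F_att + ΣF_rep = (0.3669,5.5503)
p' = p + 1/10·F = (6.0367,-1.4450)

Fx=0.3669 Fy=5.5503 x'=6.0367 y'=-1.4450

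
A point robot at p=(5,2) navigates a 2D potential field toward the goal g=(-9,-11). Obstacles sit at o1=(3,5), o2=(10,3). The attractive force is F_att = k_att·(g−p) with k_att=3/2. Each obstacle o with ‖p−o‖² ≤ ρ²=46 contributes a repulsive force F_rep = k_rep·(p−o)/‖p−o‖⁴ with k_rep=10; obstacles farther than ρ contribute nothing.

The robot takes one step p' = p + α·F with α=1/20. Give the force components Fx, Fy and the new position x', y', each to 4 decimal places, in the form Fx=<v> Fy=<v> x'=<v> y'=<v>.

F_att = 3/2·(g−p) = 3/2·(-14,-13) = (-21.0000,-19.5000)
o1: d²=13 ≤ ρ²=46; F_rep = 10·(2,-3)/13² = (0.1183,-0.1775)
o2: d²=26 ≤ ρ²=46; F_rep = 10·(-5,-1)/26² = (-0.0740,-0.0148)
F = F_att + ΣF_rep = (-20.9556,-19.6923)
p' = p + 1/20·F = (3.9522,1.0154)

Fx=-20.9556 Fy=-19.6923 x'=3.9522 y'=1.0154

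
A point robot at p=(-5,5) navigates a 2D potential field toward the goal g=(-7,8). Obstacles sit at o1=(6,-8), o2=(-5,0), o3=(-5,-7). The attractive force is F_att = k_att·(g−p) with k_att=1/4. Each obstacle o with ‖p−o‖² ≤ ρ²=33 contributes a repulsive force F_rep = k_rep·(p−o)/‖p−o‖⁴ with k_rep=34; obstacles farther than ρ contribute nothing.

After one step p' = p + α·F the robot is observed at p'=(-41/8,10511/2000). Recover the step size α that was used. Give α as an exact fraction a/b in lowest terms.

F_att = 1/4·(g−p) = 1/4·(-2,3) = (-0.5000,0.7500)
o1: d²=290 > ρ²=33 → inactive
o2: d²=25 ≤ ρ²=33; F_rep = 34·(0,5)/25² = (0.0000,0.2720)
o3: d²=144 > ρ²=33 → inactive
F = F_att + ΣF_rep = (-0.5000,1.0220)
Δp = p'−p = (-0.1250,0.2555); α = Δx/Fx = (-1/8) / (-1/2) = 1/4
check: Δy/Fy = (511/2000) / (511/500) = 1/4 ✓

α = 1/4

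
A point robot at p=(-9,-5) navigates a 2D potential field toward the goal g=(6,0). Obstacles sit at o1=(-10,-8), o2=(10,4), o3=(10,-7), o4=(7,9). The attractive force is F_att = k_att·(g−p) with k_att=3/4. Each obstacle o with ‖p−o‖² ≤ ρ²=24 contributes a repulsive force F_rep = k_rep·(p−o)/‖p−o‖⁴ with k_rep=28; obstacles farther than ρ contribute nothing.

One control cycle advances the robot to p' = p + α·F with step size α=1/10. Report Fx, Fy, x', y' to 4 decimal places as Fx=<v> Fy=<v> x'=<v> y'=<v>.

F_att = 3/4·(g−p) = 3/4·(15,5) = (11.2500,3.7500)
o1: d²=10 ≤ ρ²=24; F_rep = 28·(1,3)/10² = (0.2800,0.8400)
o2: d²=442 > ρ²=24 → inactive
o3: d²=365 > ρ²=24 → inactive
o4: d²=452 > ρ²=24 → inactive
F = F_att + ΣF_rep = (11.5300,4.5900)
p' = p + 1/10·F = (-7.8470,-4.5410)

Fx=11.5300 Fy=4.5900 x'=-7.8470 y'=-4.5410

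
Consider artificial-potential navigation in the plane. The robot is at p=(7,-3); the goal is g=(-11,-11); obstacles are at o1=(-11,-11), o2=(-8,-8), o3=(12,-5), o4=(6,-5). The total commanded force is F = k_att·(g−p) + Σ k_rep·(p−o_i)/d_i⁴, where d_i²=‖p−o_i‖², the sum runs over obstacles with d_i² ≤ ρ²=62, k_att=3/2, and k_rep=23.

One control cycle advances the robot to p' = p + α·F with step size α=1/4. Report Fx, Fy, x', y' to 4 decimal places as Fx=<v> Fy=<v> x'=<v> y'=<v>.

F_att = 3/2·(g−p) = 3/2·(-18,-8) = (-27.0000,-12.0000)
o1: d²=388 > ρ²=62 → inactive
o2: d²=250 > ρ²=62 → inactive
o3: d²=29 ≤ ρ²=62; F_rep = 23·(-5,2)/29² = (-0.1367,0.0547)
o4: d²=5 ≤ ρ²=62; F_rep = 23·(1,2)/5² = (0.9200,1.8400)
F = F_att + ΣF_rep = (-26.2167,-10.1053)
p' = p + 1/4·F = (0.4458,-5.5263)

Fx=-26.2167 Fy=-10.1053 x'=0.4458 y'=-5.5263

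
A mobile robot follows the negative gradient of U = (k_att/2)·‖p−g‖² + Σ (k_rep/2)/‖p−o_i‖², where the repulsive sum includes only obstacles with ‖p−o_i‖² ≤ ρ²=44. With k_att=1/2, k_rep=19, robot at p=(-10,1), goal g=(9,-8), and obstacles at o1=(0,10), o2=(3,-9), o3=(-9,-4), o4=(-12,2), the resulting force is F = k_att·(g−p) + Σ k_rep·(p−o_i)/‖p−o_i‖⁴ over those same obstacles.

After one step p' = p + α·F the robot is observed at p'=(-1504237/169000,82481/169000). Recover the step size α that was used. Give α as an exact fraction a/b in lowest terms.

α = 1/10

F_att = 1/2·(g−p) = 1/2·(19,-9) = (9.5000,-4.5000)
o1: d²=181 > ρ²=44 → inactive
o2: d²=269 > ρ²=44 → inactive
o3: d²=26 ≤ ρ²=44; F_rep = 19·(-1,5)/26² = (-0.0281,0.1405)
o4: d²=5 ≤ ρ²=44; F_rep = 19·(2,-1)/5² = (1.5200,-0.7600)
F = F_att + ΣF_rep = (10.9919,-5.1195)
Δp = p'−p = (1.0992,-0.5119); α = Δx/Fx = (185763/169000) / (185763/16900) = 1/10
check: Δy/Fy = (-86519/169000) / (-86519/16900) = 1/10 ✓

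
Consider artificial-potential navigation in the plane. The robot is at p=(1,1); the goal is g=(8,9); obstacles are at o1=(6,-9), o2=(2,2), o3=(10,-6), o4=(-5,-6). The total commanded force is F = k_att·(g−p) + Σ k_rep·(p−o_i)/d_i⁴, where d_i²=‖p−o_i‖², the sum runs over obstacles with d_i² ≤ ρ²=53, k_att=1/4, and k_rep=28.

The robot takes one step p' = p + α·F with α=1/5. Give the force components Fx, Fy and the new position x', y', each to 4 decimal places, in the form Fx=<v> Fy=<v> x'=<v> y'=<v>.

Fx=-5.2500 Fy=-5.0000 x'=-0.0500 y'=0.0000

F_att = 1/4·(g−p) = 1/4·(7,8) = (1.7500,2.0000)
o1: d²=125 > ρ²=53 → inactive
o2: d²=2 ≤ ρ²=53; F_rep = 28·(-1,-1)/2² = (-7.0000,-7.0000)
o3: d²=130 > ρ²=53 → inactive
o4: d²=85 > ρ²=53 → inactive
F = F_att + ΣF_rep = (-5.2500,-5.0000)
p' = p + 1/5·F = (-0.0500,0.0000)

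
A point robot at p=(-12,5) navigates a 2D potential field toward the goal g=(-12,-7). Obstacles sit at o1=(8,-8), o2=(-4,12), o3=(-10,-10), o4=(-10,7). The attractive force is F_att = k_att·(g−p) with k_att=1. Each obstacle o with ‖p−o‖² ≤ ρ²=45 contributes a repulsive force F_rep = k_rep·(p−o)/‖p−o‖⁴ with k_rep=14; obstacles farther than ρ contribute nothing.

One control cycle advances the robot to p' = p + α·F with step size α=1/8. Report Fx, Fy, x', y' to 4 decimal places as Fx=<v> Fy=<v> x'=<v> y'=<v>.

F_att = 1·(g−p) = 1·(0,-12) = (0.0000,-12.0000)
o1: d²=569 > ρ²=45 → inactive
o2: d²=113 > ρ²=45 → inactive
o3: d²=229 > ρ²=45 → inactive
o4: d²=8 ≤ ρ²=45; F_rep = 14·(-2,-2)/8² = (-0.4375,-0.4375)
F = F_att + ΣF_rep = (-0.4375,-12.4375)
p' = p + 1/8·F = (-12.0547,3.4453)

Fx=-0.4375 Fy=-12.4375 x'=-12.0547 y'=3.4453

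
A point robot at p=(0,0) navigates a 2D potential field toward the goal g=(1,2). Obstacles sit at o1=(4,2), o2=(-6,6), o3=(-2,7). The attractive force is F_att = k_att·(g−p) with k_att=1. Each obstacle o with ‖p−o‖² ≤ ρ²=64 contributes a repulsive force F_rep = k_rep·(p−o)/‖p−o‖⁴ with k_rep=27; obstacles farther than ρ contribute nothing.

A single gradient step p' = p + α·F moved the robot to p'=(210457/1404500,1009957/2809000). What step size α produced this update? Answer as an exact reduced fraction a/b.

F_att = 1·(g−p) = 1·(1,2) = (1.0000,2.0000)
o1: d²=20 ≤ ρ²=64; F_rep = 27·(-4,-2)/20² = (-0.2700,-0.1350)
o2: d²=72 > ρ²=64 → inactive
o3: d²=53 ≤ ρ²=64; F_rep = 27·(2,-7)/53² = (0.0192,-0.0673)
F = F_att + ΣF_rep = (0.7492,1.7977)
Δp = p'−p = (0.1498,0.3595); α = Δx/Fx = (210457/1404500) / (210457/280900) = 1/5
check: Δy/Fy = (1009957/2809000) / (1009957/561800) = 1/5 ✓

α = 1/5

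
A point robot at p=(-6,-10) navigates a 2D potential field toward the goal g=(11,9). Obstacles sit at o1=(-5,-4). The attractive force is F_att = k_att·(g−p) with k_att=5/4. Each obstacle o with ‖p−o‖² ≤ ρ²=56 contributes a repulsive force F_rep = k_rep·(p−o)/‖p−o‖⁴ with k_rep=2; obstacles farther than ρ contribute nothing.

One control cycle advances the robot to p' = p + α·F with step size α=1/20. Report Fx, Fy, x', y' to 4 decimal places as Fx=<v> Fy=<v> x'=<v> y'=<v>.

F_att = 5/4·(g−p) = 5/4·(17,19) = (21.2500,23.7500)
o1: d²=37 ≤ ρ²=56; F_rep = 2·(-1,-6)/37² = (-0.0015,-0.0088)
F = F_att + ΣF_rep = (21.2485,23.7412)
p' = p + 1/20·F = (-4.9376,-8.8129)

Fx=21.2485 Fy=23.7412 x'=-4.9376 y'=-8.8129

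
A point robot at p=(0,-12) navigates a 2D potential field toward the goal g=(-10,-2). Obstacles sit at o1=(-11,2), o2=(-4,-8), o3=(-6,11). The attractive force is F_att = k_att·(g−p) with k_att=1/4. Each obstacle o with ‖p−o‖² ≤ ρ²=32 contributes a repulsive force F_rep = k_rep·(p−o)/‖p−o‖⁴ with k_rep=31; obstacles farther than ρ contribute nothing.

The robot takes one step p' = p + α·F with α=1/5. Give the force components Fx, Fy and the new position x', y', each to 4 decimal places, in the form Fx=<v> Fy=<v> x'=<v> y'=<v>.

F_att = 1/4·(g−p) = 1/4·(-10,10) = (-2.5000,2.5000)
o1: d²=317 > ρ²=32 → inactive
o2: d²=32 ≤ ρ²=32; F_rep = 31·(4,-4)/32² = (0.1211,-0.1211)
o3: d²=565 > ρ²=32 → inactive
F = F_att + ΣF_rep = (-2.3789,2.3789)
p' = p + 1/5·F = (-0.4758,-11.5242)

Fx=-2.3789 Fy=2.3789 x'=-0.4758 y'=-11.5242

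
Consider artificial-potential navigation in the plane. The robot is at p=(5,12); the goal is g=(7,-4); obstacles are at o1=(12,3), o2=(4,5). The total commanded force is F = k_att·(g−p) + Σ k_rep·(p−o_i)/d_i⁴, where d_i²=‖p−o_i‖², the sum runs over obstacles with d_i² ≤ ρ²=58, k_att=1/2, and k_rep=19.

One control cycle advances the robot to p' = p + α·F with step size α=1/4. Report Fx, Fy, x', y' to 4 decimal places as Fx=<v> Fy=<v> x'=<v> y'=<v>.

F_att = 1/2·(g−p) = 1/2·(2,-16) = (1.0000,-8.0000)
o1: d²=130 > ρ²=58 → inactive
o2: d²=50 ≤ ρ²=58; F_rep = 19·(1,7)/50² = (0.0076,0.0532)
F = F_att + ΣF_rep = (1.0076,-7.9468)
p' = p + 1/4·F = (5.2519,10.0133)

Fx=1.0076 Fy=-7.9468 x'=5.2519 y'=10.0133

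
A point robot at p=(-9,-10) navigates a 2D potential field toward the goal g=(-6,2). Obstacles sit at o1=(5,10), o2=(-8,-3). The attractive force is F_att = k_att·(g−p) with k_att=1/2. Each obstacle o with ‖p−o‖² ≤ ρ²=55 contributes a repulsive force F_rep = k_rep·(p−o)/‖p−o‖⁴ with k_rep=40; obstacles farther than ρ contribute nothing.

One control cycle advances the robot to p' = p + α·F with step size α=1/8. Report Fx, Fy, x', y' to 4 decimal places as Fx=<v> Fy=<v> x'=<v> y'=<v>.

Fx=1.4840 Fy=5.8880 x'=-8.8145 y'=-9.2640

F_att = 1/2·(g−p) = 1/2·(3,12) = (1.5000,6.0000)
o1: d²=596 > ρ²=55 → inactive
o2: d²=50 ≤ ρ²=55; F_rep = 40·(-1,-7)/50² = (-0.0160,-0.1120)
F = F_att + ΣF_rep = (1.4840,5.8880)
p' = p + 1/8·F = (-8.8145,-9.2640)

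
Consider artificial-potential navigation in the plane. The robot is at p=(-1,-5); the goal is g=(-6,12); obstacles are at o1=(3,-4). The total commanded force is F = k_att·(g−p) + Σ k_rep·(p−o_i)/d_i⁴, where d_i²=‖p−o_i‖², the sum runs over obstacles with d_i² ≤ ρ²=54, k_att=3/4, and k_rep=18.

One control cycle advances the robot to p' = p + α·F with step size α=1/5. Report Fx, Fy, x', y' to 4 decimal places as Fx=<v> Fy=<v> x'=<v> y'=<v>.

Fx=-3.9991 Fy=12.6877 x'=-1.7998 y'=-2.4625

F_att = 3/4·(g−p) = 3/4·(-5,17) = (-3.7500,12.7500)
o1: d²=17 ≤ ρ²=54; F_rep = 18·(-4,-1)/17² = (-0.2491,-0.0623)
F = F_att + ΣF_rep = (-3.9991,12.6877)
p' = p + 1/5·F = (-1.7998,-2.4625)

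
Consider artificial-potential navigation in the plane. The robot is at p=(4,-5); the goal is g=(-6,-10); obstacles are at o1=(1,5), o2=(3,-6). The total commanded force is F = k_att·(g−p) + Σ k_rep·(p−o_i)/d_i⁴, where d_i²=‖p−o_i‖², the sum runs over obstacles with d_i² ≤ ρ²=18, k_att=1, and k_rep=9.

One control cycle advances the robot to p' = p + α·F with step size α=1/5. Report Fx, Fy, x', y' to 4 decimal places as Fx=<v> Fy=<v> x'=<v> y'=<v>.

Fx=-7.7500 Fy=-2.7500 x'=2.4500 y'=-5.5500

F_att = 1·(g−p) = 1·(-10,-5) = (-10.0000,-5.0000)
o1: d²=109 > ρ²=18 → inactive
o2: d²=2 ≤ ρ²=18; F_rep = 9·(1,1)/2² = (2.2500,2.2500)
F = F_att + ΣF_rep = (-7.7500,-2.7500)
p' = p + 1/5·F = (2.4500,-5.5500)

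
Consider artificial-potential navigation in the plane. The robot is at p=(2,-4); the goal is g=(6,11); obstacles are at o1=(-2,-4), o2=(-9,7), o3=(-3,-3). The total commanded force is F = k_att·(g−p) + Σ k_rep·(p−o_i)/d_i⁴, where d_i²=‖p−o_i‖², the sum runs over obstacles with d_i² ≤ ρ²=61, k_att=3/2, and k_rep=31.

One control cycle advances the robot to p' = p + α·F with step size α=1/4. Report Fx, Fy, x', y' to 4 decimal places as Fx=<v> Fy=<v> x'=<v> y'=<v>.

Fx=6.7137 Fy=22.4541 x'=3.6784 y'=1.6135

F_att = 3/2·(g−p) = 3/2·(4,15) = (6.0000,22.5000)
o1: d²=16 ≤ ρ²=61; F_rep = 31·(4,0)/16² = (0.4844,0.0000)
o2: d²=242 > ρ²=61 → inactive
o3: d²=26 ≤ ρ²=61; F_rep = 31·(5,-1)/26² = (0.2293,-0.0459)
F = F_att + ΣF_rep = (6.7137,22.4541)
p' = p + 1/4·F = (3.6784,1.6135)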